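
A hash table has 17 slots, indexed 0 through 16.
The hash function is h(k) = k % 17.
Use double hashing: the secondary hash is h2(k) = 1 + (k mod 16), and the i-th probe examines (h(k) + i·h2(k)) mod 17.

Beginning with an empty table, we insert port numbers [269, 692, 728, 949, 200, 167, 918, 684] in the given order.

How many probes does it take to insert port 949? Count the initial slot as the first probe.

2

269 hashes to 14; slot 14 is free → place at 14.
692 hashes to 12; slot 12 is free → place at 12.
728 hashes to 14, h2=9; 14 taken → place at 6.
949 hashes to 14, h2=6; 14 taken → place at 3.
200 hashes to 13; slot 13 is free → place at 13.
167 hashes to 14, h2=8; 14 taken → place at 5.
918 hashes to 0; slot 0 is free → place at 0.
684 hashes to 4; slot 4 is free → place at 4.
Table: [918, -, -, 949, 684, 167, 728, -, -, -, -, -, 692, 200, 269, -, -]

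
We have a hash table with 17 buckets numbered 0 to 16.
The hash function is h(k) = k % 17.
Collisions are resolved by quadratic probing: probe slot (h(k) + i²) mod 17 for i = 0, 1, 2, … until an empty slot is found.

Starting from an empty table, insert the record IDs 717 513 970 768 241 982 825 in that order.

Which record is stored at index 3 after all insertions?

717 hashes to 3; slot 3 is free -> place at 3.
513 hashes to 3; 3 taken -> place at 4.
970 hashes to 1; slot 1 is free -> place at 1.
768 hashes to 3; 3,4 taken -> place at 7.
241 hashes to 3; 3,4,7 taken -> place at 12.
982 hashes to 13; slot 13 is free -> place at 13.
825 hashes to 9; slot 9 is free -> place at 9.
Table: [—, 970, —, 717, 513, —, —, 768, —, 825, —, —, 241, 982, —, —, —]

717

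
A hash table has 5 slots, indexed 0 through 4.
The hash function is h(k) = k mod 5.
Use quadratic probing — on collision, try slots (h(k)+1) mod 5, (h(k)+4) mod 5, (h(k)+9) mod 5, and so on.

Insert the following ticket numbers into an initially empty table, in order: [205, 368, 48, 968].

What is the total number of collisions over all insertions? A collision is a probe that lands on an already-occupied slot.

Insert 205: h=0, slot 0 empty -> index 0.
Insert 368: h=3, slot 3 empty -> index 3.
Insert 48: h=3, slot 3 occupied -> index 4.
Insert 968: h=3, slots 3,4 occupied -> index 2.
Table: [205, —, 968, 368, 48]

3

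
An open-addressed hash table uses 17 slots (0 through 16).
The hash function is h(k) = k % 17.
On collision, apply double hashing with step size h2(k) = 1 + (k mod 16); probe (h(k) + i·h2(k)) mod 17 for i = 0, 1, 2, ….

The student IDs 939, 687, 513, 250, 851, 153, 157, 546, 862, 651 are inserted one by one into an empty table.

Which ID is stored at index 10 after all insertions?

862

Insert 939: h=4, slot 4 empty -> index 4.
Insert 687: h=7, slot 7 empty -> index 7.
Insert 513: h=3, slot 3 empty -> index 3.
Insert 250: h=12, slot 12 empty -> index 12.
Insert 851: h=1, slot 1 empty -> index 1.
Insert 153: h=0, slot 0 empty -> index 0.
Insert 157: h=4, h2=14, slots 4,1 occupied -> index 15.
Insert 546: h=2, slot 2 empty -> index 2.
Insert 862: h=12, h2=15, slot 12 occupied -> index 10.
Insert 651: h=5, slot 5 empty -> index 5.
Table: [153, 851, 546, 513, 939, 651, _, 687, _, _, 862, _, 250, _, _, 157, _]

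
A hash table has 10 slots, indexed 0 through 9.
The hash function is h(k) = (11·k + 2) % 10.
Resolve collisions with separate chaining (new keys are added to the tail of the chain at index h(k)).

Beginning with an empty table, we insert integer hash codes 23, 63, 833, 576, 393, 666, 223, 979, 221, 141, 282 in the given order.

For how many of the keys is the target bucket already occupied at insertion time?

6

23 → bucket 5
63 → bucket 5 (collision)
833 → bucket 5 (collision)
576 → bucket 8
393 → bucket 5 (collision)
666 → bucket 8 (collision)
223 → bucket 5 (collision)
979 → bucket 1
221 → bucket 3
141 → bucket 3 (collision)
282 → bucket 4
Final buckets:
0: —
1: 979
2: —
3: 221 -> 141
4: 282
5: 23 -> 63 -> 833 -> 393 -> 223
6: —
7: —
8: 576 -> 666
9: —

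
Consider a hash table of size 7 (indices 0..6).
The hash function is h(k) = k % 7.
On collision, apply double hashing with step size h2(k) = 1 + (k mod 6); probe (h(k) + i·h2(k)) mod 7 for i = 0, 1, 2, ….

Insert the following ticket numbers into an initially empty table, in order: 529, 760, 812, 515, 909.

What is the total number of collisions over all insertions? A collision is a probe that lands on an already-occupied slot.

529 hashes to 4; slot 4 is free -> place at 4.
760 hashes to 4, h2=5; 4 taken -> place at 2.
812 hashes to 0; slot 0 is free -> place at 0.
515 hashes to 4, h2=6; 4 taken -> place at 3.
909 hashes to 6; slot 6 is free -> place at 6.
Table: [812, ∅, 760, 515, 529, ∅, 909]

2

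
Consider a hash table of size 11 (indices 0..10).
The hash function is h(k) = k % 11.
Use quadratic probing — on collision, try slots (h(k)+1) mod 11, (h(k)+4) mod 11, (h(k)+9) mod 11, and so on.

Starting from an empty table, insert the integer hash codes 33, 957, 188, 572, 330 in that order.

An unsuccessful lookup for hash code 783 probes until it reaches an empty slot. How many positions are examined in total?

2

Insert 33: h=0, slot 0 empty -> index 0.
Insert 957: h=0, slot 0 occupied -> index 1.
Insert 188: h=1, slot 1 occupied -> index 2.
Insert 572: h=0, slots 0,1 occupied -> index 4.
Insert 330: h=0, slots 0,1,4 occupied -> index 9.
Table: [33, 957, 188, _, 572, _, _, _, _, 330, _]
Lookup 783: h=2, probe 2,3 → slot 3 empty, not found.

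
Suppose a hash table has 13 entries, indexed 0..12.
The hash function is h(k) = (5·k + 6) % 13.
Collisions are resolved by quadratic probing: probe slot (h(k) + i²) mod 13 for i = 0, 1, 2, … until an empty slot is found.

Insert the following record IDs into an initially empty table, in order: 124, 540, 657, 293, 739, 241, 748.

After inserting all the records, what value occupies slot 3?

Insert 124: h=2, slot 2 empty → index 2.
Insert 540: h=2, slot 2 occupied → index 3.
Insert 657: h=2, slots 2,3 occupied → index 6.
Insert 293: h=2, slots 2,3,6 occupied → index 11.
Insert 739: h=9, slot 9 empty → index 9.
Insert 241: h=2, slots 2,3,6,11 occupied → index 5.
Insert 748: h=2, slots 2,3,6,11,5 occupied → index 1.
Table: [-, 748, 124, 540, -, 241, 657, -, -, 739, -, 293, -]

540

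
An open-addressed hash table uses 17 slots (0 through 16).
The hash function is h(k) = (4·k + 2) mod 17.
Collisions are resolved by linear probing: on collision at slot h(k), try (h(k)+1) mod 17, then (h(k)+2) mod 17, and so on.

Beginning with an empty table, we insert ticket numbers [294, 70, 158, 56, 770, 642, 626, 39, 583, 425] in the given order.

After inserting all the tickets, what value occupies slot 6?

294 hashes to 5; slot 5 is free → place at 5.
70 hashes to 10; slot 10 is free → place at 10.
158 hashes to 5; 5 taken → place at 6.
56 hashes to 5; 5,6 taken → place at 7.
770 hashes to 5; 5,6,7 taken → place at 8.
642 hashes to 3; slot 3 is free → place at 3.
626 hashes to 7; 7,8 taken → place at 9.
39 hashes to 5; 5,6,7,8,9,10 taken → place at 11.
583 hashes to 5; 5,6,7,8,9,10,11 taken → place at 12.
425 hashes to 2; slot 2 is free → place at 2.
Table: [-, -, 425, 642, -, 294, 158, 56, 770, 626, 70, 39, 583, -, -, -, -]

158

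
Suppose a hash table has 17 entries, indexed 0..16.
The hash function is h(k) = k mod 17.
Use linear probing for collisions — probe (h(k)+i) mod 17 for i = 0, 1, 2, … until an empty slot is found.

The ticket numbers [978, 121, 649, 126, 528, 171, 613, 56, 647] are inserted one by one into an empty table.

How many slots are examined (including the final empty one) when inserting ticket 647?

8

Insert 978: h=9, slot 9 empty => index 9.
Insert 121: h=2, slot 2 empty => index 2.
Insert 649: h=3, slot 3 empty => index 3.
Insert 126: h=7, slot 7 empty => index 7.
Insert 528: h=1, slot 1 empty => index 1.
Insert 171: h=1, slots 1,2,3 occupied => index 4.
Insert 613: h=1, slots 1,2,3,4 occupied => index 5.
Insert 56: h=5, slot 5 occupied => index 6.
Insert 647: h=1, slots 1,2,3,4,5,6,7 occupied => index 8.
Table: [_, 528, 121, 649, 171, 613, 56, 126, 647, 978, _, _, _, _, _, _, _]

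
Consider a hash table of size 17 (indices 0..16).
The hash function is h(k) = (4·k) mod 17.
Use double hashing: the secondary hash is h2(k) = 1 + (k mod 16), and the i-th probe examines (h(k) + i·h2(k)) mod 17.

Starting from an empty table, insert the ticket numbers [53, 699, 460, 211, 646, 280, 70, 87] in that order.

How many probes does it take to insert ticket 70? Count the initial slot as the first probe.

53: h=8 -> slot 8
699: h=8, h2=12, probe 8,3 -> slot 3
460: h=4 -> slot 4
211: h=11 -> slot 11
646: h=0 -> slot 0
280: h=15 -> slot 15
70: h=8, h2=7, probe 8,15,5 -> slot 5
87: h=8, h2=8, probe 8,16 -> slot 16
Table: [646, -, -, 699, 460, 70, -, -, 53, -, -, 211, -, -, -, 280, 87]

3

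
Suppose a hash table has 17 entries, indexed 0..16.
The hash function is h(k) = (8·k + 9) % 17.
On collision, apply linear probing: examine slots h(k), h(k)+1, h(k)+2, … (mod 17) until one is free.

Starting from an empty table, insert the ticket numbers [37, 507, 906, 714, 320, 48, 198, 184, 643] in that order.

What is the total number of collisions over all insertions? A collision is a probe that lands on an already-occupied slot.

10

37: h=16 => slot 16
507: h=2 => slot 2
906: h=15 => slot 15
714: h=9 => slot 9
320: h=2, probe 2,3 => slot 3
48: h=2, probe 2,3,4 => slot 4
198: h=12 => slot 12
184: h=2, probe 2,3,4,5 => slot 5
643: h=2, probe 2,3,4,5,6 => slot 6
Table: [., ., 507, 320, 48, 184, 643, ., ., 714, ., ., 198, ., ., 906, 37]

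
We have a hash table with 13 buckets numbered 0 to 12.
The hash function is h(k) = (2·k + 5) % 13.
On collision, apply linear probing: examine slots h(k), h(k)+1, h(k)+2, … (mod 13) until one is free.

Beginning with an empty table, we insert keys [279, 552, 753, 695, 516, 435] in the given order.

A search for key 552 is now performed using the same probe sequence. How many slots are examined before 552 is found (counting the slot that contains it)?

Insert 279: h=4, slot 4 empty => index 4.
Insert 552: h=4, slot 4 occupied => index 5.
Insert 753: h=3, slot 3 empty => index 3.
Insert 695: h=4, slots 4,5 occupied => index 6.
Insert 516: h=10, slot 10 empty => index 10.
Insert 435: h=4, slots 4,5,6 occupied => index 7.
Table: [∅, ∅, ∅, 753, 279, 552, 695, 435, ∅, ∅, 516, ∅, ∅]
Lookup 552: h=4, probe 4,5 → found at 5.

2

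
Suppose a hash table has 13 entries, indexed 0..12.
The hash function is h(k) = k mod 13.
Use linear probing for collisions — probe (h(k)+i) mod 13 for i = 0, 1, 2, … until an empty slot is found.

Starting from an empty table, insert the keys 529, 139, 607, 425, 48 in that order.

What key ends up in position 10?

529 hashes to 9; slot 9 is free -> place at 9.
139 hashes to 9; 9 taken -> place at 10.
607 hashes to 9; 9,10 taken -> place at 11.
425 hashes to 9; 9,10,11 taken -> place at 12.
48 hashes to 9; 9,10,11,12 taken -> place at 0.
Table: [48, ., ., ., ., ., ., ., ., 529, 139, 607, 425]

139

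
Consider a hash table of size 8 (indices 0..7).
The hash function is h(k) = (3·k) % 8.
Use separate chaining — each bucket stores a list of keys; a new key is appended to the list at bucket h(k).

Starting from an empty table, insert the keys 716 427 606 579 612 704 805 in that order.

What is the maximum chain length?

2

Insert 716: h=4, bucket 4 empty -> new chain.
Insert 427: h=1, bucket 1 empty -> new chain.
Insert 606: h=2, bucket 2 empty -> new chain.
Insert 579: h=1, bucket 1 nonempty -> append to chain.
Insert 612: h=4, bucket 4 nonempty -> append to chain.
Insert 704: h=0, bucket 0 empty -> new chain.
Insert 805: h=7, bucket 7 empty -> new chain.
Final buckets:
0: 704
1: 427 -> 579
2: 606
3: .
4: 716 -> 612
5: .
6: .
7: 805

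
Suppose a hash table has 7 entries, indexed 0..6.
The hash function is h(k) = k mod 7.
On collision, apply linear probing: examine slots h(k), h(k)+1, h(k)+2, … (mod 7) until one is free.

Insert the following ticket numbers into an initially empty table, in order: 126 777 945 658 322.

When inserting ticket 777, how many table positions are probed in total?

2

126: h=0 -> slot 0
777: h=0, probe 0,1 -> slot 1
945: h=0, probe 0,1,2 -> slot 2
658: h=0, probe 0,1,2,3 -> slot 3
322: h=0, probe 0,1,2,3,4 -> slot 4
Table: [126, 777, 945, 658, 322, ., .]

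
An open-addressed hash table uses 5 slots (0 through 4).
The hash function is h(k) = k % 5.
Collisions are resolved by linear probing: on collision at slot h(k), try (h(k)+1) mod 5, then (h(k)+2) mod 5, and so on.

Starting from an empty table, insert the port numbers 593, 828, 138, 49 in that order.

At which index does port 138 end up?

593 hashes to 3; slot 3 is free => place at 3.
828 hashes to 3; 3 taken => place at 4.
138 hashes to 3; 3,4 taken => place at 0.
49 hashes to 4; 4,0 taken => place at 1.
Table: [138, 49, ∅, 593, 828]

0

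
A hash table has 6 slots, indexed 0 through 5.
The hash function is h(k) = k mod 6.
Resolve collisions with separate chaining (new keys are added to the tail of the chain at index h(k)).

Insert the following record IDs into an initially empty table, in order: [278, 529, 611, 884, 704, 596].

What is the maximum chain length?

4

Insert 278: h=2, bucket 2 empty -> new chain.
Insert 529: h=1, bucket 1 empty -> new chain.
Insert 611: h=5, bucket 5 empty -> new chain.
Insert 884: h=2, bucket 2 nonempty -> append to chain.
Insert 704: h=2, bucket 2 nonempty -> append to chain.
Insert 596: h=2, bucket 2 nonempty -> append to chain.
Final buckets:
0: _
1: 529
2: 278 -> 884 -> 704 -> 596
3: _
4: _
5: 611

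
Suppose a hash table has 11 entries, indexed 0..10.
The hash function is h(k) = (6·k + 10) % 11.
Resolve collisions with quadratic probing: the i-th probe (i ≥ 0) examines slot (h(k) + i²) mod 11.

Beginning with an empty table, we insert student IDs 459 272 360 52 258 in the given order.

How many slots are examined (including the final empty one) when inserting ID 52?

459 hashes to 3; slot 3 is free => place at 3.
272 hashes to 3; 3 taken => place at 4.
360 hashes to 3; 3,4 taken => place at 7.
52 hashes to 3; 3,4,7 taken => place at 1.
258 hashes to 7; 7 taken => place at 8.
Table: [-, 52, -, 459, 272, -, -, 360, 258, -, -]

4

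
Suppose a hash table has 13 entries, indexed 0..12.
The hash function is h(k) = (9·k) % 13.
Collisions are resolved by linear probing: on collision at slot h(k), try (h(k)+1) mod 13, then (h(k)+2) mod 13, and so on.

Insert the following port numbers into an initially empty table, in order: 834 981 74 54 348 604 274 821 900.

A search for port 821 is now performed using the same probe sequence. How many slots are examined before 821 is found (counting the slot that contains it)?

3

834: h=5 → slot 5
981: h=2 → slot 2
74: h=3 → slot 3
54: h=5, probe 5,6 → slot 6
348: h=12 → slot 12
604: h=2, probe 2,3,4 → slot 4
274: h=9 → slot 9
821: h=5, probe 5,6,7 → slot 7
900: h=1 → slot 1
Table: [_, 900, 981, 74, 604, 834, 54, 821, _, 274, _, _, 348]
Lookup 821: h=5, probe 5,6,7 → found at 7.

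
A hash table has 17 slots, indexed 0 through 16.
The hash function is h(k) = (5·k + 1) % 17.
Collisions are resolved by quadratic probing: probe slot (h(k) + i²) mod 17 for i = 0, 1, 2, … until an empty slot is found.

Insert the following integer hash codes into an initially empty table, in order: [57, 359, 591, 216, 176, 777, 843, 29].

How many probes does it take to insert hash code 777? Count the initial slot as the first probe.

4

57: h=14 → slot 14
359: h=11 → slot 11
591: h=15 → slot 15
216: h=10 → slot 10
176: h=14, probe 14,15,1 → slot 1
777: h=10, probe 10,11,14,2 → slot 2
843: h=0 → slot 0
29: h=10, probe 10,11,14,2,9 → slot 9
Table: [843, 176, 777, ., ., ., ., ., ., 29, 216, 359, ., ., 57, 591, .]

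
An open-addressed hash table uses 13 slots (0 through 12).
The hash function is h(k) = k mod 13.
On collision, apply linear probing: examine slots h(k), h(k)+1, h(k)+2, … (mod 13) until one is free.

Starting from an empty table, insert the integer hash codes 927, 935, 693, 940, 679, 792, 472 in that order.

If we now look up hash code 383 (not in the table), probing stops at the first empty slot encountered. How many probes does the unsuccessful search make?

927: h=4 -> slot 4
935: h=12 -> slot 12
693: h=4, probe 4,5 -> slot 5
940: h=4, probe 4,5,6 -> slot 6
679: h=3 -> slot 3
792: h=12, probe 12,0 -> slot 0
472: h=4, probe 4,5,6,7 -> slot 7
Table: [792, ., ., 679, 927, 693, 940, 472, ., ., ., ., 935]
Lookup 383: h=6, probe 6,7,8 → slot 8 empty, not found.

3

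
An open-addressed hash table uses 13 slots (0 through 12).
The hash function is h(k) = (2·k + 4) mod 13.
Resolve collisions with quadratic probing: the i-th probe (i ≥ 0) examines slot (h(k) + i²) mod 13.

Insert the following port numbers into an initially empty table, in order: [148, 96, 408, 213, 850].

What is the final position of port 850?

148 hashes to 1; slot 1 is free -> place at 1.
96 hashes to 1; 1 taken -> place at 2.
408 hashes to 1; 1,2 taken -> place at 5.
213 hashes to 1; 1,2,5 taken -> place at 10.
850 hashes to 1; 1,2,5,10 taken -> place at 4.
Table: [-, 148, 96, -, 850, 408, -, -, -, -, 213, -, -]

4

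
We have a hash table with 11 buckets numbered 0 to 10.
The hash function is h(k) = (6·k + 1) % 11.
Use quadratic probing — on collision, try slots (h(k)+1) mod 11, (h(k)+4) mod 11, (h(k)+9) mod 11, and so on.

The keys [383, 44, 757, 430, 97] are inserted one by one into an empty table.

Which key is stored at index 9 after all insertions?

97

383: h=0 → slot 0
44: h=1 → slot 1
757: h=0, probe 0,1,4 → slot 4
430: h=7 → slot 7
97: h=0, probe 0,1,4,9 → slot 9
Table: [383, 44, -, -, 757, -, -, 430, -, 97, -]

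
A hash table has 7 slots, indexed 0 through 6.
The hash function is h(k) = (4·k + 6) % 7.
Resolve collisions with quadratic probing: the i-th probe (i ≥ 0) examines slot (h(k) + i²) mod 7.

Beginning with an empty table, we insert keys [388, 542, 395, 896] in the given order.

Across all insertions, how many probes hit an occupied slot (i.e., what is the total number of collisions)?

388: h=4 → slot 4
542: h=4, probe 4,5 → slot 5
395: h=4, probe 4,5,1 → slot 1
896: h=6 → slot 6
Table: [., 395, ., ., 388, 542, 896]

3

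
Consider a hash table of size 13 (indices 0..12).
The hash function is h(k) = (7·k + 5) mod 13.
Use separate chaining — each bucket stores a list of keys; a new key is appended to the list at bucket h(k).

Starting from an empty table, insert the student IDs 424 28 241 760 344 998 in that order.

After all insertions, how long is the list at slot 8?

2

424 → bucket 9
28 → bucket 6
241 → bucket 2
760 → bucket 8
344 → bucket 8 (collision)
998 → bucket 10
Final buckets:
0: .
1: .
2: 241
3: .
4: .
5: .
6: 28
7: .
8: 760 -> 344
9: 424
10: 998
11: .
12: .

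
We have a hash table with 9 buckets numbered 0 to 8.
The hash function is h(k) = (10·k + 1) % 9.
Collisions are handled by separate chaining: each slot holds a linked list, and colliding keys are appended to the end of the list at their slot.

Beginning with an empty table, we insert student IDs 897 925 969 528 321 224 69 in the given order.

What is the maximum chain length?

5

Insert 897: h=7, bucket 7 empty → new chain.
Insert 925: h=8, bucket 8 empty → new chain.
Insert 969: h=7, bucket 7 nonempty → append to chain.
Insert 528: h=7, bucket 7 nonempty → append to chain.
Insert 321: h=7, bucket 7 nonempty → append to chain.
Insert 224: h=0, bucket 0 empty → new chain.
Insert 69: h=7, bucket 7 nonempty → append to chain.
Final buckets:
0: 224
1: —
2: —
3: —
4: —
5: —
6: —
7: 897 -> 969 -> 528 -> 321 -> 69
8: 925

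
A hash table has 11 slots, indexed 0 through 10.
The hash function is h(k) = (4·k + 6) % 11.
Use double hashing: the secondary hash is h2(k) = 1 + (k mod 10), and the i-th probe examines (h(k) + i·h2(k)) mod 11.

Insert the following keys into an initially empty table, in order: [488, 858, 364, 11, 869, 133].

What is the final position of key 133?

3

488: h=0 → slot 0
858: h=6 → slot 6
364: h=10 → slot 10
11: h=6, h2=2, probe 6,8 → slot 8
869: h=6, h2=10, probe 6,5 → slot 5
133: h=10, h2=4, probe 10,3 → slot 3
Table: [488, _, _, 133, _, 869, 858, _, 11, _, 364]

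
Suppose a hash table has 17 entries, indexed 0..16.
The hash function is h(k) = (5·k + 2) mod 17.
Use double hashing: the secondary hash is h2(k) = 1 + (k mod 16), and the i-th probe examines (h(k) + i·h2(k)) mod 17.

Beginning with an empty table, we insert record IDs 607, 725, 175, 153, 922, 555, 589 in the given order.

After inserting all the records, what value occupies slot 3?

589

607 hashes to 11; slot 11 is free -> place at 11.
725 hashes to 6; slot 6 is free -> place at 6.
175 hashes to 10; slot 10 is free -> place at 10.
153 hashes to 2; slot 2 is free -> place at 2.
922 hashes to 5; slot 5 is free -> place at 5.
555 hashes to 6, h2=12; 6 taken -> place at 1.
589 hashes to 6, h2=14; 6 taken -> place at 3.
Table: [—, 555, 153, 589, —, 922, 725, —, —, —, 175, 607, —, —, —, —, —]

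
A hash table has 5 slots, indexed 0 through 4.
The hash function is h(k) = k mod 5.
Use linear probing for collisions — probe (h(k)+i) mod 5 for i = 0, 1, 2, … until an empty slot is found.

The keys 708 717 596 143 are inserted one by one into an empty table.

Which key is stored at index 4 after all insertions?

143

Insert 708: h=3, slot 3 empty => index 3.
Insert 717: h=2, slot 2 empty => index 2.
Insert 596: h=1, slot 1 empty => index 1.
Insert 143: h=3, slot 3 occupied => index 4.
Table: [∅, 596, 717, 708, 143]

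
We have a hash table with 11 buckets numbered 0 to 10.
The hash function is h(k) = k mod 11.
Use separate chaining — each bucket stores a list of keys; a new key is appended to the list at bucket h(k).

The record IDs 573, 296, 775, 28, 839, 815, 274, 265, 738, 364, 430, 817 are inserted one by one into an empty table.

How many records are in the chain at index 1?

6

573 → bucket 1
296 → bucket 10
775 → bucket 5
28 → bucket 6
839 → bucket 3
815 → bucket 1 (collision)
274 → bucket 10 (collision)
265 → bucket 1 (collision)
738 → bucket 1 (collision)
364 → bucket 1 (collision)
430 → bucket 1 (collision)
817 → bucket 3 (collision)
Final buckets:
0: _
1: 573 -> 815 -> 265 -> 738 -> 364 -> 430
2: _
3: 839 -> 817
4: _
5: 775
6: 28
7: _
8: _
9: _
10: 296 -> 274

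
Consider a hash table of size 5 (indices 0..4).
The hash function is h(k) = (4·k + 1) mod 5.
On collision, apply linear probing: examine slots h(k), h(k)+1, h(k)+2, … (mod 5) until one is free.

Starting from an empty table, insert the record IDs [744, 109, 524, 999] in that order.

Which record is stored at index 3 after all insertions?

109

Insert 744: h=2, slot 2 empty -> index 2.
Insert 109: h=2, slot 2 occupied -> index 3.
Insert 524: h=2, slots 2,3 occupied -> index 4.
Insert 999: h=2, slots 2,3,4 occupied -> index 0.
Table: [999, _, 744, 109, 524]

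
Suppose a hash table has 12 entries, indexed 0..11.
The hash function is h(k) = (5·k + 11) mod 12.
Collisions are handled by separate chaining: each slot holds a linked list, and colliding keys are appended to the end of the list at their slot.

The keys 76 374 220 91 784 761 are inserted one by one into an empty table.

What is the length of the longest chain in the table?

3

76 -> bucket 7
374 -> bucket 9
220 -> bucket 7 (collision)
91 -> bucket 10
784 -> bucket 7 (collision)
761 -> bucket 0
Final buckets:
0: 761
1: ∅
2: ∅
3: ∅
4: ∅
5: ∅
6: ∅
7: 76 -> 220 -> 784
8: ∅
9: 374
10: 91
11: ∅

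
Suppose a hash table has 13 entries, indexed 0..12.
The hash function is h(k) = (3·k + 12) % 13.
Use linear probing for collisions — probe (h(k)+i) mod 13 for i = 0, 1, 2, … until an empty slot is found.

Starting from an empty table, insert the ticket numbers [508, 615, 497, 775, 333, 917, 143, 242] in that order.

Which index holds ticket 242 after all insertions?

508 hashes to 2; slot 2 is free => place at 2.
615 hashes to 11; slot 11 is free => place at 11.
497 hashes to 8; slot 8 is free => place at 8.
775 hashes to 10; slot 10 is free => place at 10.
333 hashes to 10; 10,11 taken => place at 12.
917 hashes to 7; slot 7 is free => place at 7.
143 hashes to 12; 12 taken => place at 0.
242 hashes to 10; 10,11,12,0 taken => place at 1.
Table: [143, 242, 508, ., ., ., ., 917, 497, ., 775, 615, 333]

1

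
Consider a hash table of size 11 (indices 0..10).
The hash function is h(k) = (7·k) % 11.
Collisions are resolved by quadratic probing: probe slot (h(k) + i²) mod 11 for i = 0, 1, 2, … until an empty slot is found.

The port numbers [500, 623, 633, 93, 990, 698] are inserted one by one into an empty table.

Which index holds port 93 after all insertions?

3

Insert 500: h=2, slot 2 empty → index 2.
Insert 623: h=5, slot 5 empty → index 5.
Insert 633: h=9, slot 9 empty → index 9.
Insert 93: h=2, slot 2 occupied → index 3.
Insert 990: h=0, slot 0 empty → index 0.
Insert 698: h=2, slots 2,3 occupied → index 6.
Table: [990, ., 500, 93, ., 623, 698, ., ., 633, .]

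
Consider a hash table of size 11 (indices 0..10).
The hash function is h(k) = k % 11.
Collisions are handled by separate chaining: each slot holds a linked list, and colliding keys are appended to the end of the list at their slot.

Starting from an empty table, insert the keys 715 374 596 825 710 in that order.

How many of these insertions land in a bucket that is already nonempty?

Insert 715: h=0, bucket 0 empty → new chain.
Insert 374: h=0, bucket 0 nonempty → append to chain.
Insert 596: h=2, bucket 2 empty → new chain.
Insert 825: h=0, bucket 0 nonempty → append to chain.
Insert 710: h=6, bucket 6 empty → new chain.
Final buckets:
0: 715 -> 374 -> 825
1: —
2: 596
3: —
4: —
5: —
6: 710
7: —
8: —
9: —
10: —

2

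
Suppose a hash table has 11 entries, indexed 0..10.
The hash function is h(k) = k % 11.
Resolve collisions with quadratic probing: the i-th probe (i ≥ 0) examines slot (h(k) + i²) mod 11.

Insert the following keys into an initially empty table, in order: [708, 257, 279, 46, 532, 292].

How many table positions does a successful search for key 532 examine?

708: h=4 -> slot 4
257: h=4, probe 4,5 -> slot 5
279: h=4, probe 4,5,8 -> slot 8
46: h=2 -> slot 2
532: h=4, probe 4,5,8,2,9 -> slot 9
292: h=6 -> slot 6
Table: [-, -, 46, -, 708, 257, 292, -, 279, 532, -]
Lookup 532: h=4, probe 4,5,8,2,9 → found at 9.

5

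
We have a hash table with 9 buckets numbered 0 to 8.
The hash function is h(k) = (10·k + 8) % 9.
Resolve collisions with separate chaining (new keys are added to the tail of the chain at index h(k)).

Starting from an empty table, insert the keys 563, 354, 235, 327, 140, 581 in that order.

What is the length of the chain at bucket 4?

563 -> bucket 4
354 -> bucket 2
235 -> bucket 0
327 -> bucket 2 (collision)
140 -> bucket 4 (collision)
581 -> bucket 4 (collision)
Final buckets:
0: 235
1: ∅
2: 354 -> 327
3: ∅
4: 563 -> 140 -> 581
5: ∅
6: ∅
7: ∅
8: ∅

3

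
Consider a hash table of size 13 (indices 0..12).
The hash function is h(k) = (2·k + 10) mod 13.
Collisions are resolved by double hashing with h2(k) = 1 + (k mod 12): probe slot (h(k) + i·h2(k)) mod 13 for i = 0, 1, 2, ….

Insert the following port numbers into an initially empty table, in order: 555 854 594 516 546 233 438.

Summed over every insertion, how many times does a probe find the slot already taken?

7

555 hashes to 2; slot 2 is free => place at 2.
854 hashes to 2, h2=3; 2 taken => place at 5.
594 hashes to 2, h2=7; 2 taken => place at 9.
516 hashes to 2, h2=1; 2 taken => place at 3.
546 hashes to 10; slot 10 is free => place at 10.
233 hashes to 8; slot 8 is free => place at 8.
438 hashes to 2, h2=7; 2,9,3,10 taken => place at 4.
Table: [—, —, 555, 516, 438, 854, —, —, 233, 594, 546, —, —]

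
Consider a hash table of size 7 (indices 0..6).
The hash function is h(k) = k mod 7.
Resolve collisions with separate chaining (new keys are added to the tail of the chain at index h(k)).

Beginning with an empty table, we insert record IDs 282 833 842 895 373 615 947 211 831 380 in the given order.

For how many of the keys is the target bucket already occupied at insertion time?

5

Insert 282: h=2, bucket 2 empty -> new chain.
Insert 833: h=0, bucket 0 empty -> new chain.
Insert 842: h=2, bucket 2 nonempty -> append to chain.
Insert 895: h=6, bucket 6 empty -> new chain.
Insert 373: h=2, bucket 2 nonempty -> append to chain.
Insert 615: h=6, bucket 6 nonempty -> append to chain.
Insert 947: h=2, bucket 2 nonempty -> append to chain.
Insert 211: h=1, bucket 1 empty -> new chain.
Insert 831: h=5, bucket 5 empty -> new chain.
Insert 380: h=2, bucket 2 nonempty -> append to chain.
Final buckets:
0: 833
1: 211
2: 282 -> 842 -> 373 -> 947 -> 380
3: .
4: .
5: 831
6: 895 -> 615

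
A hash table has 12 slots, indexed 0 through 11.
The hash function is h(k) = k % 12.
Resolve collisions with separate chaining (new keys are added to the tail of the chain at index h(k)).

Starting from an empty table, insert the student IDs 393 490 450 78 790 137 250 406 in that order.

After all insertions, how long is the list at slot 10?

Insert 393: h=9, bucket 9 empty -> new chain.
Insert 490: h=10, bucket 10 empty -> new chain.
Insert 450: h=6, bucket 6 empty -> new chain.
Insert 78: h=6, bucket 6 nonempty -> append to chain.
Insert 790: h=10, bucket 10 nonempty -> append to chain.
Insert 137: h=5, bucket 5 empty -> new chain.
Insert 250: h=10, bucket 10 nonempty -> append to chain.
Insert 406: h=10, bucket 10 nonempty -> append to chain.
Final buckets:
0: .
1: .
2: .
3: .
4: .
5: 137
6: 450 -> 78
7: .
8: .
9: 393
10: 490 -> 790 -> 250 -> 406
11: .

4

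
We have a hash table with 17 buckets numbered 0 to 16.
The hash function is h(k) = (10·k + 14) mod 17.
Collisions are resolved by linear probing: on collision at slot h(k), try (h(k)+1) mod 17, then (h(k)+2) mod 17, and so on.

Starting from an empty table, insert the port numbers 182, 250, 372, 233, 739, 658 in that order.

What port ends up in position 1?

658

Insert 182: h=15, slot 15 empty -> index 15.
Insert 250: h=15, slot 15 occupied -> index 16.
Insert 372: h=11, slot 11 empty -> index 11.
Insert 233: h=15, slots 15,16 occupied -> index 0.
Insert 739: h=9, slot 9 empty -> index 9.
Insert 658: h=15, slots 15,16,0 occupied -> index 1.
Table: [233, 658, -, -, -, -, -, -, -, 739, -, 372, -, -, -, 182, 250]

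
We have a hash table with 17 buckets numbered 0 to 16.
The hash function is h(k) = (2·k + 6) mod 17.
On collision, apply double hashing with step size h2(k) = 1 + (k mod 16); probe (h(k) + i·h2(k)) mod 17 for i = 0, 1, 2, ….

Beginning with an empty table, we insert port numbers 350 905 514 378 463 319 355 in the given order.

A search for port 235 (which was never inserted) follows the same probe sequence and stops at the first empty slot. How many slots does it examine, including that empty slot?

2

350: h=9 => slot 9
905: h=14 => slot 14
514: h=14, h2=3, probe 14,0 => slot 0
378: h=14, h2=11, probe 14,8 => slot 8
463: h=14, h2=16, probe 14,13 => slot 13
319: h=15 => slot 15
355: h=2 => slot 2
Table: [514, -, 355, -, -, -, -, -, 378, 350, -, -, -, 463, 905, 319, -]
Lookup 235: h=0, h2=12, probe 0,12 → slot 12 empty, not found.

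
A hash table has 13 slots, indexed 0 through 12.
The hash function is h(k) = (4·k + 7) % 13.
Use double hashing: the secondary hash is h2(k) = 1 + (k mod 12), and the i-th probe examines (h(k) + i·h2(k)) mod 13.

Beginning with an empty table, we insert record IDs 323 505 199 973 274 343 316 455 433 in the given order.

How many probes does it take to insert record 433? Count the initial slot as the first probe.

323: h=12 => slot 12
505: h=12, h2=2, probe 12,1 => slot 1
199: h=10 => slot 10
973: h=12, h2=2, probe 12,1,3 => slot 3
274: h=11 => slot 11
343: h=1, h2=8, probe 1,9 => slot 9
316: h=10, h2=5, probe 10,2 => slot 2
455: h=7 => slot 7
433: h=10, h2=2, probe 10,12,1,3,5 => slot 5
Table: [∅, 505, 316, 973, ∅, 433, ∅, 455, ∅, 343, 199, 274, 323]

5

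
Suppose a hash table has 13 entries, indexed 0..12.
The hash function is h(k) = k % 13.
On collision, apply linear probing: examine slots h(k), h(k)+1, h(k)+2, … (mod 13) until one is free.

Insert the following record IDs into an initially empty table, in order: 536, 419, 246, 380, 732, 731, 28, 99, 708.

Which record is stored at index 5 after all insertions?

380

Insert 536: h=3, slot 3 empty → index 3.
Insert 419: h=3, slot 3 occupied → index 4.
Insert 246: h=12, slot 12 empty → index 12.
Insert 380: h=3, slots 3,4 occupied → index 5.
Insert 732: h=4, slots 4,5 occupied → index 6.
Insert 731: h=3, slots 3,4,5,6 occupied → index 7.
Insert 28: h=2, slot 2 empty → index 2.
Insert 99: h=8, slot 8 empty → index 8.
Insert 708: h=6, slots 6,7,8 occupied → index 9.
Table: [∅, ∅, 28, 536, 419, 380, 732, 731, 99, 708, ∅, ∅, 246]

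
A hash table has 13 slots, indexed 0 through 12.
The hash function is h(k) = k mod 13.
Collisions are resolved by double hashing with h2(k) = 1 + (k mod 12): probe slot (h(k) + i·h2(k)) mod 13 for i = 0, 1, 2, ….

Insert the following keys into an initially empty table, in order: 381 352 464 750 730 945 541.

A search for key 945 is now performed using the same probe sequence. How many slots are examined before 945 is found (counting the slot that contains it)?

381: h=4 -> slot 4
352: h=1 -> slot 1
464: h=9 -> slot 9
750: h=9, h2=7, probe 9,3 -> slot 3
730: h=2 -> slot 2
945: h=9, h2=10, probe 9,6 -> slot 6
541: h=8 -> slot 8
Table: [., 352, 730, 750, 381, ., 945, ., 541, 464, ., ., .]
Lookup 945: h=9, h2=10, probe 9,6 → found at 6.

2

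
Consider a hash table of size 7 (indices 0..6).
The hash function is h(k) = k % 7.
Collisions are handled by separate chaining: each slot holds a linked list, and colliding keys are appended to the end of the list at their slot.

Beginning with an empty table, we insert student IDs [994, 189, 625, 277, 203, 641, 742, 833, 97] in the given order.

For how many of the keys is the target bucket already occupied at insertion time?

5

Insert 994: h=0, bucket 0 empty -> new chain.
Insert 189: h=0, bucket 0 nonempty -> append to chain.
Insert 625: h=2, bucket 2 empty -> new chain.
Insert 277: h=4, bucket 4 empty -> new chain.
Insert 203: h=0, bucket 0 nonempty -> append to chain.
Insert 641: h=4, bucket 4 nonempty -> append to chain.
Insert 742: h=0, bucket 0 nonempty -> append to chain.
Insert 833: h=0, bucket 0 nonempty -> append to chain.
Insert 97: h=6, bucket 6 empty -> new chain.
Final buckets:
0: 994 -> 189 -> 203 -> 742 -> 833
1: ∅
2: 625
3: ∅
4: 277 -> 641
5: ∅
6: 97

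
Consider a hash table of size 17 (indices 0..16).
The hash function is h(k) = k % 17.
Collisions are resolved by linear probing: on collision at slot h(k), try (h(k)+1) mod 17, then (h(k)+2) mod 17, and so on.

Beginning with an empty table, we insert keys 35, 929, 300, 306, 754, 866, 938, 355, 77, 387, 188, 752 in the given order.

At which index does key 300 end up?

12

35: h=1 -> slot 1
929: h=11 -> slot 11
300: h=11, probe 11,12 -> slot 12
306: h=0 -> slot 0
754: h=6 -> slot 6
866: h=16 -> slot 16
938: h=3 -> slot 3
355: h=15 -> slot 15
77: h=9 -> slot 9
387: h=13 -> slot 13
188: h=1, probe 1,2 -> slot 2
752: h=4 -> slot 4
Table: [306, 35, 188, 938, 752, -, 754, -, -, 77, -, 929, 300, 387, -, 355, 866]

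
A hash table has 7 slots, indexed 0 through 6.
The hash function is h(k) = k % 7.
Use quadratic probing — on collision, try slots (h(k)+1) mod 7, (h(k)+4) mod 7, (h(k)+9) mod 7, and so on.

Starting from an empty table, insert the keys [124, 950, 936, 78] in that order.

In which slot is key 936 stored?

2

124: h=5 => slot 5
950: h=5, probe 5,6 => slot 6
936: h=5, probe 5,6,2 => slot 2
78: h=1 => slot 1
Table: [—, 78, 936, —, —, 124, 950]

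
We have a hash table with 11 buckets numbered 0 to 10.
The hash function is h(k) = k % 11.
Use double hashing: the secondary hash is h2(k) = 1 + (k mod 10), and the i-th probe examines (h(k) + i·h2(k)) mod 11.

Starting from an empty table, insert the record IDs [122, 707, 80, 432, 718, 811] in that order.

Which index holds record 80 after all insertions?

4

122: h=1 => slot 1
707: h=3 => slot 3
80: h=3, h2=1, probe 3,4 => slot 4
432: h=3, h2=3, probe 3,6 => slot 6
718: h=3, h2=9, probe 3,1,10 => slot 10
811: h=8 => slot 8
Table: [., 122, ., 707, 80, ., 432, ., 811, ., 718]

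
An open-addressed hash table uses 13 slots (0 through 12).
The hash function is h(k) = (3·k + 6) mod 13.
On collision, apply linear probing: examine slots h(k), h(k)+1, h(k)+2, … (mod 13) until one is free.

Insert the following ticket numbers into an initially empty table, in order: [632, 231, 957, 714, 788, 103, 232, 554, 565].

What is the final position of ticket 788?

6

632: h=4 => slot 4
231: h=10 => slot 10
957: h=4, probe 4,5 => slot 5
714: h=3 => slot 3
788: h=4, probe 4,5,6 => slot 6
103: h=3, probe 3,4,5,6,7 => slot 7
232: h=0 => slot 0
554: h=4, probe 4,5,6,7,8 => slot 8
565: h=11 => slot 11
Table: [232, —, —, 714, 632, 957, 788, 103, 554, —, 231, 565, —]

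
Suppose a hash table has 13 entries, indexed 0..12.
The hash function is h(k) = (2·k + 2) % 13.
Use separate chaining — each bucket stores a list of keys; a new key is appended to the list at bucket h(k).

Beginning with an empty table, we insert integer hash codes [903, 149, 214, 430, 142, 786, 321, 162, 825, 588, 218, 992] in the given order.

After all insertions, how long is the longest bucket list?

6

903 -> bucket 1
149 -> bucket 1 (collision)
214 -> bucket 1 (collision)
430 -> bucket 4
142 -> bucket 0
786 -> bucket 1 (collision)
321 -> bucket 7
162 -> bucket 1 (collision)
825 -> bucket 1 (collision)
588 -> bucket 8
218 -> bucket 9
992 -> bucket 10
Final buckets:
0: 142
1: 903 -> 149 -> 214 -> 786 -> 162 -> 825
2: _
3: _
4: 430
5: _
6: _
7: 321
8: 588
9: 218
10: 992
11: _
12: _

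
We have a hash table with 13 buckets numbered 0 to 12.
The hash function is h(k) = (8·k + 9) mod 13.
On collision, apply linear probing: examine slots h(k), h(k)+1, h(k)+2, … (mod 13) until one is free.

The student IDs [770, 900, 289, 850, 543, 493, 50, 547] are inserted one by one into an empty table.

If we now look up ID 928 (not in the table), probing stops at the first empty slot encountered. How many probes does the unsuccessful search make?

Insert 770: h=7, slot 7 empty => index 7.
Insert 900: h=7, slot 7 occupied => index 8.
Insert 289: h=7, slots 7,8 occupied => index 9.
Insert 850: h=10, slot 10 empty => index 10.
Insert 543: h=11, slot 11 empty => index 11.
Insert 493: h=1, slot 1 empty => index 1.
Insert 50: h=6, slot 6 empty => index 6.
Insert 547: h=4, slot 4 empty => index 4.
Table: [., 493, ., ., 547, ., 50, 770, 900, 289, 850, 543, .]
Lookup 928: h=10, probe 10,11,12 → slot 12 empty, not found.

3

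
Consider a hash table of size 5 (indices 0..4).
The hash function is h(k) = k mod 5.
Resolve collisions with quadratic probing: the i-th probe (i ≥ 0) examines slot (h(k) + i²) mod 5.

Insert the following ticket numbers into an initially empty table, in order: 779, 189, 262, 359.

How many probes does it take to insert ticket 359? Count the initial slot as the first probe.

779 hashes to 4; slot 4 is free => place at 4.
189 hashes to 4; 4 taken => place at 0.
262 hashes to 2; slot 2 is free => place at 2.
359 hashes to 4; 4,0 taken => place at 3.
Table: [189, ∅, 262, 359, 779]

3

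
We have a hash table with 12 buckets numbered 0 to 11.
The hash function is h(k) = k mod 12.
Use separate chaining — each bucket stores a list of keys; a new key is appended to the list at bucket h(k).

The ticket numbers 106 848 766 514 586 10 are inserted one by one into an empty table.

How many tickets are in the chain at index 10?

Insert 106: h=10, bucket 10 empty -> new chain.
Insert 848: h=8, bucket 8 empty -> new chain.
Insert 766: h=10, bucket 10 nonempty -> append to chain.
Insert 514: h=10, bucket 10 nonempty -> append to chain.
Insert 586: h=10, bucket 10 nonempty -> append to chain.
Insert 10: h=10, bucket 10 nonempty -> append to chain.
Final buckets:
0: -
1: -
2: -
3: -
4: -
5: -
6: -
7: -
8: 848
9: -
10: 106 -> 766 -> 514 -> 586 -> 10
11: -

5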